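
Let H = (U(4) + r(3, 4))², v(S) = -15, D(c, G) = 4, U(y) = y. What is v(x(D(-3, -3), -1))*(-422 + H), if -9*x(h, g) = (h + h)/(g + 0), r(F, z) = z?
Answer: 5370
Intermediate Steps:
x(h, g) = -2*h/(9*g) (x(h, g) = -(h + h)/(9*(g + 0)) = -2*h/(9*g))
H = 64 (H = (4 + 4)² = 8² = 64)
v(x(D(-3, -3), -1))*(-422 + H) = -15*(-422 + 64) = -15*(-358) = 5370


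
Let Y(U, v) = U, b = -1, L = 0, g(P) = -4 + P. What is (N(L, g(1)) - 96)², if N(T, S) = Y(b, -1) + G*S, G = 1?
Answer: 10000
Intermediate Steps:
N(T, S) = -1 + S (N(T, S) = -1 + 1*S = -1 + S)
(N(L, g(1)) - 96)² = ((-1 + (-4 + 1)) - 96)² = ((-1 - 3) - 96)² = (-4 - 96)² = (-100)² = 10000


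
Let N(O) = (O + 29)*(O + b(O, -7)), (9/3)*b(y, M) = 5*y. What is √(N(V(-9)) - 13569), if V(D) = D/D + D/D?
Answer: I*√120633/3 ≈ 115.77*I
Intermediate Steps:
V(D) = 2 (V(D) = 1 + 1 = 2)
b(y, M) = 5*y/3 (b(y, M) = (5*y)/3 = 5*y/3)
N(O) = 8*O*(29 + O)/3 (N(O) = (O + 29)*(O + 5*O/3) = (29 + O)*(8*O/3) = 8*O*(29 + O)/3)
√(N(V(-9)) - 13569) = √((8/3)*2*(29 + 2) - 13569) = √((8/3)*2*31 - 13569) = √(496/3 - 13569) = √(-40211/3) = I*√120633/3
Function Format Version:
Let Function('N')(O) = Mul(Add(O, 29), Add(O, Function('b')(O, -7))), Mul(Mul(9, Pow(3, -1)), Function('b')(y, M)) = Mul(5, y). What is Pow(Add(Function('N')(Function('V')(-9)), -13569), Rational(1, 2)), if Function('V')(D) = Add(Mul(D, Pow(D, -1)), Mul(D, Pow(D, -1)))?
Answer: Mul(Rational(1, 3), I, Pow(120633, Rational(1, 2))) ≈ Mul(115.77, I)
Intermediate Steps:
Function('V')(D) = 2 (Function('V')(D) = Add(1, 1) = 2)
Function('b')(y, M) = Mul(Rational(5, 3), y) (Function('b')(y, M) = Mul(Rational(1, 3), Mul(5, y)) = Mul(Rational(5, 3), y))
Function('N')(O) = Mul(Rational(8, 3), O, Add(29, O)) (Function('N')(O) = Mul(Add(O, 29), Add(O, Mul(Rational(5, 3), O))) = Mul(Add(29, O), Mul(Rational(8, 3), O)) = Mul(Rational(8, 3), O, Add(29, O)))
Pow(Add(Function('N')(Function('V')(-9)), -13569), Rational(1, 2)) = Pow(Add(Mul(Rational(8, 3), 2, Add(29, 2)), -13569), Rational(1, 2)) = Pow(Add(Mul(Rational(8, 3), 2, 31), -13569), Rational(1, 2)) = Pow(Add(Rational(496, 3), -13569), Rational(1, 2)) = Pow(Rational(-40211, 3), Rational(1, 2)) = Mul(Rational(1, 3), I, Pow(120633, Rational(1, 2)))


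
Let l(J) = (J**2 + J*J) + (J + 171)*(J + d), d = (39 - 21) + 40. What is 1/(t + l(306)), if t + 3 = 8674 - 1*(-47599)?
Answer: 1/417170 ≈ 2.3971e-6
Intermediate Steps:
t = 56270 (t = -3 + (8674 - 1*(-47599)) = -3 + (8674 + 47599) = -3 + 56273 = 56270)
d = 58 (d = 18 + 40 = 58)
l(J) = 2*J**2 + (58 + J)*(171 + J) (l(J) = (J**2 + J*J) + (J + 171)*(J + 58) = (J**2 + J**2) + (171 + J)*(58 + J) = 2*J**2 + (58 + J)*(171 + J))
1/(t + l(306)) = 1/(56270 + (9918 + 3*306**2 + 229*306)) = 1/(56270 + (9918 + 3*93636 + 70074)) = 1/(56270 + (9918 + 280908 + 70074)) = 1/(56270 + 360900) = 1/417170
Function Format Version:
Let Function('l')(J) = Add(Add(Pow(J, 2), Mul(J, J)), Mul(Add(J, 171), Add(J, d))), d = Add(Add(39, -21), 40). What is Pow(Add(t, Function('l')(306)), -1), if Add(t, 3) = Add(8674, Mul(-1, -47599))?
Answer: Rational(1, 417170) ≈ 2.3971e-6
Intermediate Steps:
t = 56270 (t = Add(-3, Add(8674, Mul(-1, -47599))) = Add(-3, Add(8674, 47599)) = Add(-3, 56273) = 56270)
d = 58 (d = Add(18, 40) = 58)
Function('l')(J) = Add(Mul(2, Pow(J, 2)), Mul(Add(58, J), Add(171, J))) (Function('l')(J) = Add(Add(Pow(J, 2), Mul(J, J)), Mul(Add(J, 171), Add(J, 58))) = Add(Add(Pow(J, 2), Pow(J, 2)), Mul(Add(171, J), Add(58, J))) = Add(Mul(2, Pow(J, 2)), Mul(Add(58, J), Add(171, J))))
Pow(Add(t, Function('l')(306)), -1) = Pow(Add(56270, Add(9918, Mul(3, Pow(306, 2)), Mul(229, 306))), -1) = Pow(Add(56270, Add(9918, Mul(3, 93636), 70074)), -1) = Pow(Add(56270, Add(9918, 280908, 70074)), -1) = Pow(Add(56270, 360900), -1) = Pow(417170, -1) = Rational(1, 417170)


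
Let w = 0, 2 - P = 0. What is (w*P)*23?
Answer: 0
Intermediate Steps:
P = 2 (P = 2 - 1*0 = 2 + 0 = 2)
(w*P)*23 = (0*2)*23 = 0*23 = 0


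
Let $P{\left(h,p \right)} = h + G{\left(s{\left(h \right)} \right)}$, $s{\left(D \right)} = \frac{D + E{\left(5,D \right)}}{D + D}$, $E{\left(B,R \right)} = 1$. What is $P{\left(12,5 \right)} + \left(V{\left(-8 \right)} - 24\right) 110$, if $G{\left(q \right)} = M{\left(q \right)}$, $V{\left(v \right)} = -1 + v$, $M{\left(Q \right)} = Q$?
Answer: $- \frac{86819}{24} \approx -3617.5$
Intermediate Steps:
$s{\left(D \right)} = \frac{1 + D}{2 D}$ ($s{\left(D \right)} = \frac{D + 1}{D + D} = \frac{1 + D}{2 D}$)
$G{\left(q \right)} = q$
$P{\left(h,p \right)} = h + \frac{1 + h}{2 h}$
$P{\left(12,5 \right)} + \left(V{\left(-8 \right)} - 24\right) 110 = \left(\frac{1}{2} + 12 + \frac{1}{2 \cdot 12}\right) + \left(\left(-1 - 8\right) - 24\right) 110 = \left(\frac{1}{2} + 12 + \frac{1}{2} \cdot \frac{1}{12}\right) + \left(-9 - 24\right) 110 = \left(\frac{1}{2} + 12 + \frac{1}{24}\right) - 3630 = \frac{301}{24} - 3630 = - \frac{86819}{24}$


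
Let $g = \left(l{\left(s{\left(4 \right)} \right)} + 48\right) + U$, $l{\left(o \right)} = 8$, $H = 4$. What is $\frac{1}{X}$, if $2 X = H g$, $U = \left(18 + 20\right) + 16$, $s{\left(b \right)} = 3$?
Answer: $\frac{1}{220} \approx 0.0045455$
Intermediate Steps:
$U = 54$ ($U = 38 + 16 = 54$)
$g = 110$ ($g = \left(8 + 48\right) + 54 = 56 + 54 = 110$)
$X = 220$ ($X = \frac{4 \cdot 110}{2} = \frac{1}{2} \cdot 440 = 220$)
$\frac{1}{X} = \frac{1}{220}$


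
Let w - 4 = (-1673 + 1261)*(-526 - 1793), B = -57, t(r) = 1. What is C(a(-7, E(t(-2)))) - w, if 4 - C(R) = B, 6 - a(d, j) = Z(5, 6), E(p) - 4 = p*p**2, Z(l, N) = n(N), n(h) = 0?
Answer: -955371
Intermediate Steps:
Z(l, N) = 0
E(p) = 4 + p**3 (E(p) = 4 + p*p**2 = 4 + p**3)
a(d, j) = 6 (a(d, j) = 6 - 1*0 = 6 + 0 = 6)
C(R) = 61 (C(R) = 4 - 1*(-57) = 4 + 57 = 61)
w = 955432 (w = 4 + (-1673 + 1261)*(-526 - 1793) = 4 - 412*(-2319) = 4 + 955428 = 955432)
C(a(-7, E(t(-2)))) - w = 61 - 1*955432 = 61 - 955432 = -955371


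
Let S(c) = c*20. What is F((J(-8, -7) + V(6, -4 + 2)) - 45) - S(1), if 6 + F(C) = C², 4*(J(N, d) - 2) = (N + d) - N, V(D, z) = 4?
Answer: 26153/16 ≈ 1634.6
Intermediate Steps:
J(N, d) = 2 + d/4 (J(N, d) = 2 + ((N + d) - N)/4 = 2 + d/4)
S(c) = 20*c
F(C) = -6 + C²
F((J(-8, -7) + V(6, -4 + 2)) - 45) - S(1) = (-6 + (((2 + (¼)*(-7)) + 4) - 45)²) - 20 = (-6 + (((2 - 7/4) + 4) - 45)²) - 1*20 = (-6 + ((¼ + 4) - 45)²) - 20 = (-6 + (17/4 - 45)²) - 20 = (-6 + (-163/4)²) - 20 = (-6 + 26569/16) - 20 = 26473/16 - 20 = 26153/16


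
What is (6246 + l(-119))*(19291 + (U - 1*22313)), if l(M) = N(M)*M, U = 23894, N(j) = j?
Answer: 425934904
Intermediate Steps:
l(M) = M**2 (l(M) = M*M = M**2)
(6246 + l(-119))*(19291 + (U - 1*22313)) = (6246 + (-119)**2)*(19291 + (23894 - 1*22313)) = (6246 + 14161)*(19291 + (23894 - 22313)) = 20407*(19291 + 1581) = 20407*20872 = 425934904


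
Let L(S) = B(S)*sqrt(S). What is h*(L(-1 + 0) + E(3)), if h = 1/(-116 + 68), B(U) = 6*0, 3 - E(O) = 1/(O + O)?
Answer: -17/288 ≈ -0.059028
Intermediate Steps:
E(O) = 3 - 1/(2*O) (E(O) = 3 - 1/(O + O) = 3 - 1/(2*O))
B(U) = 0
h = -1/48 (h = 1/(-48) = -1/48 ≈ -0.020833)
L(S) = 0 (L(S) = 0*sqrt(S) = 0)
h*(L(-1 + 0) + E(3)) = -(0 + (3 - 1/2/3))/48 = -(0 + (3 - 1/2*1/3))/48 = -(0 + (3 - 1/6))/48 = -(0 + 17/6)/48 = -1/48*17/6 = -17/288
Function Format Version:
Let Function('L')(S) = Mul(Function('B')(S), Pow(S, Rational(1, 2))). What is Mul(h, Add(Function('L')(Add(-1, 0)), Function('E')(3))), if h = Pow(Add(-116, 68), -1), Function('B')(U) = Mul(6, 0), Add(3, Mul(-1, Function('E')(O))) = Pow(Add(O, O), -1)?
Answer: Rational(-17, 288) ≈ -0.059028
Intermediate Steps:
Function('E')(O) = Add(3, Mul(Rational(-1, 2), Pow(O, -1))) (Function('E')(O) = Add(3, Mul(-1, Pow(Add(O, O), -1))) = Add(3, Mul(-1, Pow(Mul(2, O), -1))) = Add(3, Mul(-1, Mul(Rational(1, 2), Pow(O, -1)))) = Add(3, Mul(Rational(-1, 2), Pow(O, -1))))
Function('B')(U) = 0
h = Rational(-1, 48) (h = Pow(-48, -1) = Rational(-1, 48) ≈ -0.020833)
Function('L')(S) = 0 (Function('L')(S) = Mul(0, Pow(S, Rational(1, 2))) = 0)
Mul(h, Add(Function('L')(Add(-1, 0)), Function('E')(3))) = Mul(Rational(-1, 48), Add(0, Add(3, Mul(Rational(-1, 2), Pow(3, -1))))) = Mul(Rational(-1, 48), Add(0, Add(3, Mul(Rational(-1, 2), Rational(1, 3))))) = Mul(Rational(-1, 48), Add(0, Add(3, Rational(-1, 6)))) = Mul(Rational(-1, 48), Add(0, Rational(17, 6))) = Mul(Rational(-1, 48), Rational(17, 6)) = Rational(-17, 288)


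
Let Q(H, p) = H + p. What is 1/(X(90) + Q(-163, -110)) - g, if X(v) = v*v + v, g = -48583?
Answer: 384631612/7917 ≈ 48583.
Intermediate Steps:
X(v) = v + v**2 (X(v) = v**2 + v = v + v**2)
1/(X(90) + Q(-163, -110)) - g = 1/(90*(1 + 90) + (-163 - 110)) - 1*(-48583) = 1/(90*91 - 273) + 48583 = 1/(8190 - 273) + 48583 = 1/7917 + 48583 = 384631612/7917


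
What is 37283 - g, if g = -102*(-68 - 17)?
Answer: 28613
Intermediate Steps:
g = 8670 (g = -102*(-85) = 8670)
37283 - g = 37283 - 1*8670 = 37283 - 8670 = 28613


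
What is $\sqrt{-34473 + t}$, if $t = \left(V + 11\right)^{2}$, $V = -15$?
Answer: $i \sqrt{34457} \approx 185.63 i$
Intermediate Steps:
$t = 16$ ($t = \left(-15 + 11\right)^{2} = \left(-4\right)^{2} = 16$)
$\sqrt{-34473 + t} = \sqrt{-34473 + 16} = \sqrt{-34457} = i \sqrt{34457}$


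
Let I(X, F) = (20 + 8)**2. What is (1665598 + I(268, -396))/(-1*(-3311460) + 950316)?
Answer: 833191/2130888 ≈ 0.39101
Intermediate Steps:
I(X, F) = 784 (I(X, F) = 28**2 = 784)
(1665598 + I(268, -396))/(-1*(-3311460) + 950316) = (1665598 + 784)/(-1*(-3311460) + 950316) = 1666382/(3311460 + 950316) = 1666382/4261776 = 1666382*(1/4261776) = 833191/2130888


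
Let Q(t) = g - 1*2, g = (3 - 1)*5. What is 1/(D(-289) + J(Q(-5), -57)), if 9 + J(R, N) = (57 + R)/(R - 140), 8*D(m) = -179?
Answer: -264/8413 ≈ -0.031380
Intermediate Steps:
g = 10 (g = 2*5 = 10)
D(m) = -179/8 (D(m) = (⅛)*(-179) = -179/8)
Q(t) = 8 (Q(t) = 10 - 1*2 = 10 - 2 = 8)
J(R, N) = -9 + (57 + R)/(-140 + R) (J(R, N) = -9 + (57 + R)/(R - 140) = -9 + (57 + R)/(-140 + R))
1/(D(-289) + J(Q(-5), -57)) = 1/(-179/8 + (1317 - 8*8)/(-140 + 8)) = 1/(-179/8 + (1317 - 64)/(-132)) = 1/(-179/8 - 1/132*1253) = 1/(-179/8 - 1253/132) = 1/(-8413/264) = -264/8413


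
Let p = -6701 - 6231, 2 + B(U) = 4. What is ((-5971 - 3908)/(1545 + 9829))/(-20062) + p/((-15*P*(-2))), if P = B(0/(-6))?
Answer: -737722564619/3422777820 ≈ -215.53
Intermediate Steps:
B(U) = 2 (B(U) = -2 + 4 = 2)
P = 2
p = -12932
((-5971 - 3908)/(1545 + 9829))/(-20062) + p/((-15*P*(-2))) = ((-5971 - 3908)/(1545 + 9829))/(-20062) - 12932/(-15*2*(-2)) = -9879/11374*(-1/20062) - 12932/((-30*(-2))) = -9879*1/11374*(-1/20062) - 12932/60 = -9879/11374*(-1/20062) - 12932*1/60 = 9879/228185188 - 3233/15 = -737722564619/3422777820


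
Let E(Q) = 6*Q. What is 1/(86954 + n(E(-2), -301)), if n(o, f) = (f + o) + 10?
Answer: 1/86651 ≈ 1.1541e-5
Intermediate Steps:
n(o, f) = 10 + f + o
1/(86954 + n(E(-2), -301)) = 1/(86954 + (10 - 301 + 6*(-2))) = 1/(86954 + (10 - 301 - 12)) = 1/(86954 - 303) = 1/86651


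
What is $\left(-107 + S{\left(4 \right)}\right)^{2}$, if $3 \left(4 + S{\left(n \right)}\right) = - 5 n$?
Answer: $\frac{124609}{9} \approx 13845.0$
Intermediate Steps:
$S{\left(n \right)} = -4 - \frac{5 n}{3}$ ($S{\left(n \right)} = -4 + \frac{\left(-5\right) n}{3} = -4 - \frac{5 n}{3}$)
$\left(-107 + S{\left(4 \right)}\right)^{2} = \left(-107 - \frac{32}{3}\right)^{2} = \left(- \frac{353}{3}\right)^{2} = \frac{124609}{9}$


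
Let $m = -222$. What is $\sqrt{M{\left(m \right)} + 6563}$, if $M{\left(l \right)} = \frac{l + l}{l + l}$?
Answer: $2 \sqrt{1641} \approx 81.019$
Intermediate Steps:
$M{\left(l \right)} = 1$ ($M{\left(l \right)} = \frac{2 l}{2 l} = 2 l \frac{1}{2 l} = 1$)
$\sqrt{M{\left(m \right)} + 6563} = \sqrt{1 + 6563} = \sqrt{6564} = 2 \sqrt{1641}$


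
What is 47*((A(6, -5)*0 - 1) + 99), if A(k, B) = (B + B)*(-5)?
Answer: 4606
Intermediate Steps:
A(k, B) = -10*B (A(k, B) = (2*B)*(-5) = -10*B)
47*((A(6, -5)*0 - 1) + 99) = 47*((-10*(-5)*0 - 1) + 99) = 47*((50*0 - 1) + 99) = 47*((0 - 1) + 99) = 47*(-1 + 99) = 47*98 = 4606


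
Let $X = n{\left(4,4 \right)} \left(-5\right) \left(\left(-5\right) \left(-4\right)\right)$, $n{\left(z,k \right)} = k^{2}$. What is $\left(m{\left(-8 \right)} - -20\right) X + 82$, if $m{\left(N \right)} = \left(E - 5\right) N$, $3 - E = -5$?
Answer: $6482$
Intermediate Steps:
$E = 8$ ($E = 3 - -5 = 3 + 5 = 8$)
$m{\left(N \right)} = 3 N$ ($m{\left(N \right)} = \left(8 - 5\right) N = 3 N$)
$X = -1600$ ($X = 4^{2} \left(-5\right) \left(\left(-5\right) \left(-4\right)\right) = 16 \left(-5\right) 20 = \left(-80\right) 20 = -1600$)
$\left(m{\left(-8 \right)} - -20\right) X + 82 = \left(3 \left(-8\right) - -20\right) \left(-1600\right) + 82 = \left(-24 + 20\right) \left(-1600\right) + 82 = \left(-4\right) \left(-1600\right) + 82 = 6400 + 82 = 6482$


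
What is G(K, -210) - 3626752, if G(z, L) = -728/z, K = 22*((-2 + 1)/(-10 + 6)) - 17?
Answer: -83413840/23 ≈ -3.6267e+6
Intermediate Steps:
K = -23/2 (K = 22*(-1/(-4)) - 17 = 22*(-1*(-¼)) - 17 = 22*(¼) - 17 = 11/2 - 17 = -23/2 ≈ -11.500)
G(K, -210) - 3626752 = -728/(-23/2) - 3626752 = -728*(-2/23) - 3626752 = 1456/23 - 3626752 = -83413840/23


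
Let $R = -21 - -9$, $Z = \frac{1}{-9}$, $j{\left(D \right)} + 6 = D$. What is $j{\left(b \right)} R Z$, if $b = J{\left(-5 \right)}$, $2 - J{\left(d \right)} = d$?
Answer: $\frac{4}{3} \approx 1.3333$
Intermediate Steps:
$J{\left(d \right)} = 2 - d$
$b = 7$ ($b = 2 - -5 = 2 + 5 = 7$)
$j{\left(D \right)} = -6 + D$
$Z = - \frac{1}{9} \approx -0.11111$
$R = -12$ ($R = -21 + 9 = -12$)
$j{\left(b \right)} R Z = \left(-6 + 7\right) \left(-12\right) \left(- \frac{1}{9}\right) = 1 \left(-12\right) \left(- \frac{1}{9}\right) = \left(-12\right) \left(- \frac{1}{9}\right) = \frac{4}{3}$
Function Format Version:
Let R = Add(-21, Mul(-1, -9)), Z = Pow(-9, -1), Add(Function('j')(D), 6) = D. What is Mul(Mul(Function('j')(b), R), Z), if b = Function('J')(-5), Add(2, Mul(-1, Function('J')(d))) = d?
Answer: Rational(4, 3) ≈ 1.3333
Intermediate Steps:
Function('J')(d) = Add(2, Mul(-1, d))
b = 7 (b = Add(2, Mul(-1, -5)) = Add(2, 5) = 7)
Function('j')(D) = Add(-6, D)
Z = Rational(-1, 9) ≈ -0.11111
R = -12 (R = Add(-21, 9) = -12)
Mul(Mul(Function('j')(b), R), Z) = Mul(Mul(Add(-6, 7), -12), Rational(-1, 9)) = Mul(Mul(1, -12), Rational(-1, 9)) = Mul(-12, Rational(-1, 9)) = Rational(4, 3)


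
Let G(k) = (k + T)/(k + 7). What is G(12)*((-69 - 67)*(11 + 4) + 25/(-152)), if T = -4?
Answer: -310105/361 ≈ -859.02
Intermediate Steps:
G(k) = (-4 + k)/(7 + k) (G(k) = (k - 4)/(k + 7) = (-4 + k)/(7 + k))
G(12)*((-69 - 67)*(11 + 4) + 25/(-152)) = ((-4 + 12)/(7 + 12))*((-69 - 67)*(11 + 4) + 25/(-152)) = (8/19)*(-136*15 + 25*(-1/152)) = ((1/19)*8)*(-2040 - 25/152) = (8/19)*(-310105/152) = -310105/361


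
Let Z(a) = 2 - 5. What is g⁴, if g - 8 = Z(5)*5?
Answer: 2401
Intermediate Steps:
Z(a) = -3
g = -7 (g = 8 - 3*5 = 8 - 15 = -7)
g⁴ = (-7)⁴ = 2401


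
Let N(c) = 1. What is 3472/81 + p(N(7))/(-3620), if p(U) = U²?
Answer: 12568559/293220 ≈ 42.864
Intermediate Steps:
3472/81 + p(N(7))/(-3620) = 3472/81 + 1²/(-3620) = 3472*(1/81) + 1*(-1/3620) = 3472/81 - 1/3620 = 12568559/293220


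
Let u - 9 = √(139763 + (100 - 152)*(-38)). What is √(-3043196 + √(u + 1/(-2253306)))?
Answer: √(-15451486637916556656 + 2253306*√2253306*√(20279753 + 2253306*√141739))/2253306 ≈ 1744.5*I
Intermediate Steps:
u = 9 + √141739 (u = 9 + √(139763 + (100 - 152)*(-38)) = 9 + √(139763 - 52*(-38)) = 9 + √(139763 + 1976) = 9 + √141739 ≈ 385.48)
√(-3043196 + √(u + 1/(-2253306))) = √(-3043196 + √((9 + √141739) + 1/(-2253306))) = √(-3043196 + √((9 + √141739) - 1/2253306)) = √(-3043196 + √(20279753/2253306 + √141739))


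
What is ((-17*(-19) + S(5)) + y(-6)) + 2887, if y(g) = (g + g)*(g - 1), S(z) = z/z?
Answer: 3295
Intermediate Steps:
S(z) = 1
y(g) = 2*g*(-1 + g) (y(g) = (2*g)*(-1 + g) = 2*g*(-1 + g))
((-17*(-19) + S(5)) + y(-6)) + 2887 = ((-17*(-19) + 1) + 2*(-6)*(-1 - 6)) + 2887 = ((323 + 1) + 2*(-6)*(-7)) + 2887 = (324 + 84) + 2887 = 408 + 2887 = 3295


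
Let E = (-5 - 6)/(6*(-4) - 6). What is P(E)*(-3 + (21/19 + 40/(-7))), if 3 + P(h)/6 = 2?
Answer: 6072/133 ≈ 45.654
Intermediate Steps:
E = 11/30 (E = -11/(-24 - 6) = -11/(-30) = -11*(-1/30) = 11/30 ≈ 0.36667)
P(h) = -6 (P(h) = -18 + 6*2 = -18 + 12 = -6)
P(E)*(-3 + (21/19 + 40/(-7))) = -6*(-3 + (21/19 + 40/(-7))) = -6*(-3 + (21*(1/19) + 40*(-1/7))) = -6*(-3 + (21/19 - 40/7)) = -6*(-3 - 613/133) = -6*(-1012/133) = 6072/133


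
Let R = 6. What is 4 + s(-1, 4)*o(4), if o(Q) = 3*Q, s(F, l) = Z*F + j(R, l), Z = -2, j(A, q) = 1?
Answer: 40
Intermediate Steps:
s(F, l) = 1 - 2*F (s(F, l) = -2*F + 1 = 1 - 2*F)
4 + s(-1, 4)*o(4) = 4 + (1 - 2*(-1))*(3*4) = 4 + (1 + 2)*12 = 4 + 3*12 = 4 + 36 = 40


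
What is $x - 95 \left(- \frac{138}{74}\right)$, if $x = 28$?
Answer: $\frac{7591}{37} \approx 205.16$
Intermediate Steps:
$x - 95 \left(- \frac{138}{74}\right) = 28 - 95 \left(- \frac{138}{74}\right) = 28 - 95 \left(\left(-138\right) \frac{1}{74}\right) = 28 - - \frac{6555}{37} = 28 + \frac{6555}{37} = \frac{7591}{37}$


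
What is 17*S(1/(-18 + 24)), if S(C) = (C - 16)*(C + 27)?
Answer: -263245/36 ≈ -7312.4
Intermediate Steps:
S(C) = (-16 + C)*(27 + C)
17*S(1/(-18 + 24)) = 17*(-432 + (1/(-18 + 24))² + 11/(-18 + 24)) = 17*(-432 + (1/6)² + 11/6) = 17*(-432 + (⅙)² + 11*(⅙)) = 17*(-432 + 1/36 + 11/6) = 17*(-15485/36) = -263245/36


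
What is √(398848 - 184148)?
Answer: 10*√2147 ≈ 463.36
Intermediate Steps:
√(398848 - 184148) = √214700 = 10*√2147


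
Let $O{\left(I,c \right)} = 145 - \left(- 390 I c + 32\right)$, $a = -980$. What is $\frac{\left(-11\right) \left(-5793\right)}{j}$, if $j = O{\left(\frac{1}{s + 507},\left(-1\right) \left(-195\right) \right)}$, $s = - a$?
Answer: $\frac{94756101}{244081} \approx 388.22$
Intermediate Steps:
$s = 980$ ($s = \left(-1\right) \left(-980\right) = 980$)
$O{\left(I,c \right)} = 113 + 390 I c$ ($O{\left(I,c \right)} = 145 - \left(- 390 I c + 32\right) = 145 - \left(32 - 390 I c\right) = 145 + \left(-32 + 390 I c\right) = 113 + 390 I c$)
$j = \frac{244081}{1487}$ ($j = 113 + \frac{390 \left(\left(-1\right) \left(-195\right)\right)}{980 + 507} = 113 + 390 \cdot \frac{1}{1487} \cdot 195 = 113 + \frac{76050}{1487} = \frac{244081}{1487} \approx 164.14$)
$\frac{\left(-11\right) \left(-5793\right)}{j} = \frac{\left(-11\right) \left(-5793\right)}{\frac{244081}{1487}} = 63723 \cdot \frac{1487}{244081} = \frac{94756101}{244081}$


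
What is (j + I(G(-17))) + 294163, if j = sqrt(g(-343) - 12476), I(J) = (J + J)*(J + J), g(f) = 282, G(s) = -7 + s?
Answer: 296467 + I*sqrt(12194) ≈ 2.9647e+5 + 110.43*I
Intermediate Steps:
I(J) = 4*J**2 (I(J) = (2*J)*(2*J) = 4*J**2)
j = I*sqrt(12194) (j = sqrt(282 - 12476) = sqrt(-12194) = I*sqrt(12194) ≈ 110.43*I)
(j + I(G(-17))) + 294163 = (I*sqrt(12194) + 4*(-7 - 17)**2) + 294163 = (I*sqrt(12194) + 4*(-24)**2) + 294163 = (I*sqrt(12194) + 4*576) + 294163 = (I*sqrt(12194) + 2304) + 294163 = (2304 + I*sqrt(12194)) + 294163 = 296467 + I*sqrt(12194)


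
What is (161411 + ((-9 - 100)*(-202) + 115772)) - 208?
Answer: 298993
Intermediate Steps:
(161411 + ((-9 - 100)*(-202) + 115772)) - 208 = (161411 + (-109*(-202) + 115772)) - 208 = (161411 + (22018 + 115772)) - 208 = (161411 + 137790) - 208 = 299201 - 208 = 298993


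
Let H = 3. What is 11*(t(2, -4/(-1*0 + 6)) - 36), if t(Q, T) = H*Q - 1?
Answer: -341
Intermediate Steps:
t(Q, T) = -1 + 3*Q (t(Q, T) = 3*Q - 1 = -1 + 3*Q)
11*(t(2, -4/(-1*0 + 6)) - 36) = 11*((-1 + 3*2) - 36) = 11*((-1 + 6) - 36) = 11*(5 - 36) = 11*(-31) = -341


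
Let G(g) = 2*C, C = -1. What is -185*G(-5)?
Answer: 370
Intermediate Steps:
G(g) = -2 (G(g) = 2*(-1) = -2)
-185*G(-5) = -185*(-2) = 370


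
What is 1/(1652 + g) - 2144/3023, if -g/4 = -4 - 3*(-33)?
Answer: -2724145/3845256 ≈ -0.70844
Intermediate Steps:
g = -380 (g = -4*(-4 - 3*(-33)) = -4*(-4 + 99) = -4*95 = -380)
1/(1652 + g) - 2144/3023 = 1/(1652 - 380) - 2144/3023 = 1/1272 - 2144/3023 = -2724145/3845256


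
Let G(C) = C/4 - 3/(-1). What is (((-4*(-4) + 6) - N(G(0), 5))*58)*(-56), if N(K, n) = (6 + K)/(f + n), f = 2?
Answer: -67280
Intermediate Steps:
G(C) = 3 + C/4 (G(C) = C*(¼) - 3*(-1) = C/4 + 3 = 3 + C/4)
N(K, n) = (6 + K)/(2 + n)
(((-4*(-4) + 6) - N(G(0), 5))*58)*(-56) = (((-4*(-4) + 6) - (6 + (3 + (¼)*0))/(2 + 5))*58)*(-56) = (((16 + 6) - (6 + (3 + 0))/7)*58)*(-56) = ((22 - (6 + 3)/7)*58)*(-56) = ((22 - 9/7)*58)*(-56) = ((145/7)*58)*(-56) = (8410/7)*(-56) = -67280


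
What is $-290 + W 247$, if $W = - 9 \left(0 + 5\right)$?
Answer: $-11405$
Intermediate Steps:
$W = -45$ ($W = \left(-9\right) 5 = -45$)
$-290 + W 247 = -290 - 11115 = -11405$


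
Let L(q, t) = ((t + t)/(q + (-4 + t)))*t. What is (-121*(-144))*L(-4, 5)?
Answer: -290400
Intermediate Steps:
L(q, t) = 2*t²/(-4 + q + t) (L(q, t) = ((2*t)/(-4 + q + t))*t = (2*t/(-4 + q + t))*t = 2*t²/(-4 + q + t))
(-121*(-144))*L(-4, 5) = (-121*(-144))*(2*5²/(-4 - 4 + 5)) = 17424*(2*25/(-3)) = 17424*(2*25*(-⅓)) = 17424*(-50/3) = -290400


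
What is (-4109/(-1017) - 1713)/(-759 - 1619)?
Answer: 869006/1209213 ≈ 0.71865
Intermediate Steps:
(-4109/(-1017) - 1713)/(-759 - 1619) = (-4109*(-1/1017) - 1713)/(-2378) = (4109/1017 - 1713)*(-1/2378) = -1738012/1017*(-1/2378) = 869006/1209213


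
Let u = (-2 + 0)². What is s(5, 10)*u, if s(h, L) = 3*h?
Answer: 60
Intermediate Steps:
u = 4 (u = (-2)² = 4)
s(5, 10)*u = (3*5)*4 = 15*4 = 60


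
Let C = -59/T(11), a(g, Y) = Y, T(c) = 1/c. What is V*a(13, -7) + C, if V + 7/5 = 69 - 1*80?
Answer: -2811/5 ≈ -562.20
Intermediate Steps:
V = -62/5 (V = -7/5 + (69 - 1*80) = -7/5 + (69 - 80) = -7/5 - 11 = -62/5 ≈ -12.400)
C = -649 (C = -59/(1/11) = -59/1/11 = -59*11 = -649)
V*a(13, -7) + C = -62/5*(-7) - 649 = 434/5 - 649 = -2811/5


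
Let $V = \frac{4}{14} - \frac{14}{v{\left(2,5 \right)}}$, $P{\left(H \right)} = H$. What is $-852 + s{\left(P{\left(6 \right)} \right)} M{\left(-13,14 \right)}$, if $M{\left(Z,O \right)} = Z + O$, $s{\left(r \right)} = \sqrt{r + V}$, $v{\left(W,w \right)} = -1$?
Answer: $-852 + \frac{\sqrt{994}}{7} \approx -847.5$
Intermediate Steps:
$V = \frac{100}{7}$ ($V = \frac{4}{14} - \frac{14}{-1} = 4 \cdot \frac{1}{14} - -14 = \frac{2}{7} + 14 = \frac{100}{7} \approx 14.286$)
$s{\left(r \right)} = \sqrt{\frac{100}{7} + r}$ ($s{\left(r \right)} = \sqrt{r + \frac{100}{7}} = \sqrt{\frac{100}{7} + r}$)
$M{\left(Z,O \right)} = O + Z$
$-852 + s{\left(P{\left(6 \right)} \right)} M{\left(-13,14 \right)} = -852 + \frac{\sqrt{700 + 49 \cdot 6}}{7} \left(14 - 13\right) = -852 + \frac{\sqrt{700 + 294}}{7} \cdot 1 = -852 + \frac{\sqrt{994}}{7} \cdot 1 = -852 + \frac{\sqrt{994}}{7}$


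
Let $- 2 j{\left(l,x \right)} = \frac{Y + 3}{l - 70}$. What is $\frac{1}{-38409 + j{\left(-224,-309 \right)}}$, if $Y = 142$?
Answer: $- \frac{588}{22584347} \approx -2.6036 \cdot 10^{-5}$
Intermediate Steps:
$j{\left(l,x \right)} = - \frac{145}{2 \left(-70 + l\right)}$ ($j{\left(l,x \right)} = - \frac{\left(142 + 3\right) \frac{1}{l - 70}}{2} = - \frac{145 \frac{1}{-70 + l}}{2} = - \frac{145}{2 \left(-70 + l\right)}$)
$\frac{1}{-38409 + j{\left(-224,-309 \right)}} = \frac{1}{-38409 - \frac{145}{-140 + 2 \left(-224\right)}} = \frac{1}{-38409 - \frac{145}{-140 - 448}} = \frac{1}{-38409 - \frac{145}{-588}} = \frac{1}{-38409 - - \frac{145}{588}} = \frac{1}{-38409 + \frac{145}{588}} = \frac{1}{- \frac{22584347}{588}} = - \frac{588}{22584347}$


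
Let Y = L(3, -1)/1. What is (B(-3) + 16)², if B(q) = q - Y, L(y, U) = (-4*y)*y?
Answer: 2401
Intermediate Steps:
L(y, U) = -4*y²
Y = -36 (Y = -4*3²/1 = -4*9*1 = -36*1 = -36)
B(q) = 36 + q (B(q) = q - 1*(-36) = q + 36 = 36 + q)
(B(-3) + 16)² = ((36 - 3) + 16)² = (33 + 16)² = 49² = 2401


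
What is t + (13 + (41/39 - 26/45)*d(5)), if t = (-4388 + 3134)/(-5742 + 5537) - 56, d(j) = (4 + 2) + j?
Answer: -151942/4797 ≈ -31.674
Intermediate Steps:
d(j) = 6 + j
t = -10226/205 (t = -1254/(-205) - 56 = -1254*(-1/205) - 56 = 1254/205 - 56 = -10226/205 ≈ -49.883)
t + (13 + (41/39 - 26/45)*d(5)) = -10226/205 + (13 + (41/39 - 26/45)*(6 + 5)) = -10226/205 + (13 + (41*(1/39) - 26*1/45)*11) = -10226/205 + (13 + (41/39 - 26/45)*11) = -10226/205 + (13 + (277/585)*11) = -10226/205 + (13 + 3047/585) = -10226/205 + 10652/585 = -151942/4797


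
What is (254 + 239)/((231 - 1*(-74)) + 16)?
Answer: 493/321 ≈ 1.5358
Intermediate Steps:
(254 + 239)/((231 - 1*(-74)) + 16) = 493/((231 + 74) + 16) = 493/(305 + 16) = 493/321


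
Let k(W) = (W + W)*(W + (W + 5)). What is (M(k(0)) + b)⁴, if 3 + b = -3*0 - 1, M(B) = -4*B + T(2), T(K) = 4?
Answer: 0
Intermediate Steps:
k(W) = 2*W*(5 + 2*W) (k(W) = (2*W)*(W + (5 + W)) = (2*W)*(5 + 2*W) = 2*W*(5 + 2*W))
M(B) = 4 - 4*B (M(B) = -4*B + 4 = 4 - 4*B)
b = -4 (b = -3 + (-3*0 - 1) = -3 + (0 - 1) = -3 - 1 = -4)
(M(k(0)) + b)⁴ = ((4 - 8*0*(5 + 2*0)) - 4)⁴ = ((4 - 8*0*(5 + 0)) - 4)⁴ = ((4 - 8*0*5) - 4)⁴ = ((4 - 4*0) - 4)⁴ = ((4 + 0) - 4)⁴ = (4 - 4)⁴ = 0⁴ = 0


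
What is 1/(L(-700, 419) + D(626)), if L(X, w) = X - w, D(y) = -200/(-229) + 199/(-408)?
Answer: -93432/104514379 ≈ -0.00089396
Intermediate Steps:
D(y) = 36029/93432 (D(y) = -200*(-1/229) + 199*(-1/408) = 200/229 - 199/408 = 36029/93432)
1/(L(-700, 419) + D(626)) = 1/((-700 - 1*419) + 36029/93432) = 1/((-700 - 419) + 36029/93432) = 1/(-1119 + 36029/93432) = 1/(-104514379/93432) = -93432/104514379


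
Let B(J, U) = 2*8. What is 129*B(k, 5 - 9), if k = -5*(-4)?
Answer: 2064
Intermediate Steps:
k = 20
B(J, U) = 16
129*B(k, 5 - 9) = 129*16 = 2064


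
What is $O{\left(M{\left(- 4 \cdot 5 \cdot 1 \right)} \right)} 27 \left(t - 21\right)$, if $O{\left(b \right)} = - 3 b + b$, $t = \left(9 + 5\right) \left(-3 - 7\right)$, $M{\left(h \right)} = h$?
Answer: $-173880$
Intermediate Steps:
$t = -140$ ($t = 14 \left(-10\right) = -140$)
$O{\left(b \right)} = - 2 b$
$O{\left(M{\left(- 4 \cdot 5 \cdot 1 \right)} \right)} 27 \left(t - 21\right) = - 2 \left(- 4 \cdot 5 \cdot 1\right) 27 \left(-140 - 21\right) = - 2 \left(\left(-4\right) 5\right) 27 \left(-140 - 21\right) = \left(-2\right) \left(-20\right) 27 \left(-161\right) = 40 \cdot 27 \left(-161\right) = 1080 \left(-161\right) = -173880$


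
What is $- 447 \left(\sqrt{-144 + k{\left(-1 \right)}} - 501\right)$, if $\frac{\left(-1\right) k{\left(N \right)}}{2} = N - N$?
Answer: $223947 - 5364 i \approx 2.2395 \cdot 10^{5} - 5364.0 i$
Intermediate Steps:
$k{\left(N \right)} = 0$ ($k{\left(N \right)} = - 2 \left(N - N\right) = \left(-2\right) 0 = 0$)
$- 447 \left(\sqrt{-144 + k{\left(-1 \right)}} - 501\right) = - 447 \left(\sqrt{-144 + 0} - 501\right) = - 447 \left(\sqrt{-144} - 501\right) = - 447 \left(12 i - 501\right) = - 447 \left(-501 + 12 i\right) = 223947 - 5364 i$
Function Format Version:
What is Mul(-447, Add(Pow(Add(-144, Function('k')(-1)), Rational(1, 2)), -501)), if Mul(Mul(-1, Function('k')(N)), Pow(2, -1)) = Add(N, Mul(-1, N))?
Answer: Add(223947, Mul(-5364, I)) ≈ Add(2.2395e+5, Mul(-5364.0, I))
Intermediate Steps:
Function('k')(N) = 0 (Function('k')(N) = Mul(-2, Add(N, Mul(-1, N))) = Mul(-2, 0) = 0)
Mul(-447, Add(Pow(Add(-144, Function('k')(-1)), Rational(1, 2)), -501)) = Mul(-447, Add(Pow(Add(-144, 0), Rational(1, 2)), -501)) = Mul(-447, Add(Pow(-144, Rational(1, 2)), -501)) = Mul(-447, Add(Mul(12, I), -501)) = Mul(-447, Add(-501, Mul(12, I))) = Add(223947, Mul(-5364, I))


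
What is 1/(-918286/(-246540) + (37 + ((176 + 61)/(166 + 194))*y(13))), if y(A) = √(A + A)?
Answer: 4950654359280/200244042784339 - 80029595940*√26/200244042784339 ≈ 0.022685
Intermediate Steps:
y(A) = √2*√A (y(A) = √(2*A) = √2*√A)
1/(-918286/(-246540) + (37 + ((176 + 61)/(166 + 194))*y(13))) = 1/(-918286/(-246540) + (37 + ((176 + 61)/(166 + 194))*(√2*√13))) = 1/(-918286*(-1/246540) + (37 + (237/360)*√26)) = 1/(459143/123270 + (37 + (237*(1/360))*√26)) = 1/(459143/123270 + (37 + 79*√26/120)) = 1/(5020133/123270 + 79*√26/120)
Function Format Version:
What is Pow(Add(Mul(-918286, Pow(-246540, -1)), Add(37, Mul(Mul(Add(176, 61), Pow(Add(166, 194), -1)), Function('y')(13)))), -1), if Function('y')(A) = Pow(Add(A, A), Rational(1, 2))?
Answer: Add(Rational(4950654359280, 200244042784339), Mul(Rational(-80029595940, 200244042784339), Pow(26, Rational(1, 2)))) ≈ 0.022685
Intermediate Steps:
Function('y')(A) = Mul(Pow(2, Rational(1, 2)), Pow(A, Rational(1, 2))) (Function('y')(A) = Pow(Mul(2, A), Rational(1, 2)) = Mul(Pow(2, Rational(1, 2)), Pow(A, Rational(1, 2))))
Pow(Add(Mul(-918286, Pow(-246540, -1)), Add(37, Mul(Mul(Add(176, 61), Pow(Add(166, 194), -1)), Function('y')(13)))), -1) = Pow(Add(Mul(-918286, Pow(-246540, -1)), Add(37, Mul(Mul(Add(176, 61), Pow(Add(166, 194), -1)), Mul(Pow(2, Rational(1, 2)), Pow(13, Rational(1, 2)))))), -1) = Pow(Add(Mul(-918286, Rational(-1, 246540)), Add(37, Mul(Mul(237, Pow(360, -1)), Pow(26, Rational(1, 2))))), -1) = Pow(Add(Rational(459143, 123270), Add(37, Mul(Mul(237, Rational(1, 360)), Pow(26, Rational(1, 2))))), -1) = Pow(Add(Rational(459143, 123270), Add(37, Mul(Rational(79, 120), Pow(26, Rational(1, 2))))), -1) = Pow(Add(Rational(5020133, 123270), Mul(Rational(79, 120), Pow(26, Rational(1, 2)))), -1)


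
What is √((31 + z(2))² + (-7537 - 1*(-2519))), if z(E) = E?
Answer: I*√3929 ≈ 62.682*I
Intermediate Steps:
√((31 + z(2))² + (-7537 - 1*(-2519))) = √((31 + 2)² + (-7537 - 1*(-2519))) = √(33² + (-7537 + 2519)) = √(1089 - 5018) = √(-3929) = I*√3929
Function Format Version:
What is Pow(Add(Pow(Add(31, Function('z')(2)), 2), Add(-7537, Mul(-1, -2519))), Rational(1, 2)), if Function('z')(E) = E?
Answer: Mul(I, Pow(3929, Rational(1, 2))) ≈ Mul(62.682, I)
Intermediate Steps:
Pow(Add(Pow(Add(31, Function('z')(2)), 2), Add(-7537, Mul(-1, -2519))), Rational(1, 2)) = Pow(Add(Pow(Add(31, 2), 2), Add(-7537, Mul(-1, -2519))), Rational(1, 2)) = Pow(Add(Pow(33, 2), Add(-7537, 2519)), Rational(1, 2)) = Pow(Add(1089, -5018), Rational(1, 2)) = Pow(-3929, Rational(1, 2)) = Mul(I, Pow(3929, Rational(1, 2)))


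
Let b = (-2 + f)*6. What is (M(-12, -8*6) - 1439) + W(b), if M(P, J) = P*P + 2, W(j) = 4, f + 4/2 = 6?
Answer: -1289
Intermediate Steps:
f = 4 (f = -2 + 6 = 4)
b = 12 (b = (-2 + 4)*6 = 2*6 = 12)
M(P, J) = 2 + P² (M(P, J) = P² + 2 = 2 + P²)
(M(-12, -8*6) - 1439) + W(b) = ((2 + (-12)²) - 1439) + 4 = ((2 + 144) - 1439) + 4 = (146 - 1439) + 4 = -1293 + 4 = -1289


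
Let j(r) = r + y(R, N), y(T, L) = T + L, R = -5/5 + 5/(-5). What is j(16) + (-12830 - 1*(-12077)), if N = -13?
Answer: -752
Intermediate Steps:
R = -2 (R = -5*⅕ + 5*(-⅕) = -1 - 1 = -2)
y(T, L) = L + T
j(r) = -15 + r (j(r) = r + (-13 - 2) = r - 15 = -15 + r)
j(16) + (-12830 - 1*(-12077)) = (-15 + 16) + (-12830 - 1*(-12077)) = 1 + (-12830 + 12077) = 1 - 753 = -752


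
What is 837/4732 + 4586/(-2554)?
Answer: -9781627/6042764 ≈ -1.6187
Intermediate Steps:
837/4732 + 4586/(-2554) = 837*(1/4732) + 4586*(-1/2554) = 837/4732 - 2293/1277 = -9781627/6042764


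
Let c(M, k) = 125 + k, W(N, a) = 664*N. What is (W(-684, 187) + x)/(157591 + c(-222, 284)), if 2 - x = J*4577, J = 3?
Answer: -93581/31600 ≈ -2.9614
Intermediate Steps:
x = -13729 (x = 2 - 3*4577 = 2 - 1*13731 = 2 - 13731 = -13729)
(W(-684, 187) + x)/(157591 + c(-222, 284)) = (664*(-684) - 13729)/(157591 + (125 + 284)) = (-454176 - 13729)/(157591 + 409) = -467905/158000 = -467905*1/158000 = -93581/31600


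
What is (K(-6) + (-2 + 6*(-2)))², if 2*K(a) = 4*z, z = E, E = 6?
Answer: 4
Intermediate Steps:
z = 6
K(a) = 12 (K(a) = (4*6)/2 = (½)*24 = 12)
(K(-6) + (-2 + 6*(-2)))² = (12 + (-2 + 6*(-2)))² = (12 + (-2 - 12))² = (12 - 14)² = (-2)² = 4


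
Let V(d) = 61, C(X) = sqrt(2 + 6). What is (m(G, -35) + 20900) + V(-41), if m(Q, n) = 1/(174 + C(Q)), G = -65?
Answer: 317223861/15134 - sqrt(2)/15134 ≈ 20961.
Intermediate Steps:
C(X) = 2*sqrt(2) (C(X) = sqrt(8) = 2*sqrt(2))
m(Q, n) = 1/(174 + 2*sqrt(2))
(m(G, -35) + 20900) + V(-41) = ((87/15134 - sqrt(2)/15134) + 20900) + 61 = (316300687/15134 - sqrt(2)/15134) + 61 = 317223861/15134 - sqrt(2)/15134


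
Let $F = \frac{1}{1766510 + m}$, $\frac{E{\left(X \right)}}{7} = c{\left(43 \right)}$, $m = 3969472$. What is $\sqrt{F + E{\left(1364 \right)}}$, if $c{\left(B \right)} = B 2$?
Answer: $\frac{\sqrt{19806696687339030}}{5735982} \approx 24.536$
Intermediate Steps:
$c{\left(B \right)} = 2 B$
$E{\left(X \right)} = 602$ ($E{\left(X \right)} = 7 \cdot 2 \cdot 43 = 7 \cdot 86 = 602$)
$F = \frac{1}{5735982}$ ($F = \frac{1}{1766510 + 3969472} = \frac{1}{5735982} \approx 1.7434 \cdot 10^{-7}$)
$\sqrt{F + E{\left(1364 \right)}} = \sqrt{\frac{1}{5735982} + 602} = \sqrt{\frac{3453061165}{5735982}} = \frac{\sqrt{19806696687339030}}{5735982}$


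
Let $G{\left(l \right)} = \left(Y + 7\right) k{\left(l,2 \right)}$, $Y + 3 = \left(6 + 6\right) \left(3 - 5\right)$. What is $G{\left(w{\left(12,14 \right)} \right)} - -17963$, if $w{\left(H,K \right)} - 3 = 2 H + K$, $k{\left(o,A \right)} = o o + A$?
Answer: $-15697$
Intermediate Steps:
$Y = -27$ ($Y = -3 + \left(6 + 6\right) \left(3 - 5\right) = -3 + 12 \left(-2\right) = -3 - 24 = -27$)
$k{\left(o,A \right)} = A + o^{2}$ ($k{\left(o,A \right)} = o^{2} + A = A + o^{2}$)
$w{\left(H,K \right)} = 3 + K + 2 H$ ($w{\left(H,K \right)} = 3 + \left(2 H + K\right) = 3 + \left(K + 2 H\right) = 3 + K + 2 H$)
$G{\left(l \right)} = -40 - 20 l^{2}$ ($G{\left(l \right)} = \left(-27 + 7\right) \left(2 + l^{2}\right) = - 20 \left(2 + l^{2}\right) = -40 - 20 l^{2}$)
$G{\left(w{\left(12,14 \right)} \right)} - -17963 = \left(-40 - 20 \left(3 + 14 + 2 \cdot 12\right)^{2}\right) - -17963 = \left(-40 - 20 \left(3 + 14 + 24\right)^{2}\right) + 17963 = \left(-40 - 20 \cdot 41^{2}\right) + 17963 = \left(-40 - 33620\right) + 17963 = -33660 + 17963 = -15697$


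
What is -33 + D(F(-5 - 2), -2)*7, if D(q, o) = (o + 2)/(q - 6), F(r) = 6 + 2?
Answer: -33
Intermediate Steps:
F(r) = 8
D(q, o) = (2 + o)/(-6 + q)
-33 + D(F(-5 - 2), -2)*7 = -33 + ((2 - 2)/(-6 + 8))*7 = -33 + (0/2)*7 = -33 + ((½)*0)*7 = -33 + 0*7 = -33 + 0 = -33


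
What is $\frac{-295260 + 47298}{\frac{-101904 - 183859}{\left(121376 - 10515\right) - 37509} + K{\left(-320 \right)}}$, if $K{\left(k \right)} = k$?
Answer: $\frac{18188508624}{23758403} \approx 765.56$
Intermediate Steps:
$\frac{-295260 + 47298}{\frac{-101904 - 183859}{\left(121376 - 10515\right) - 37509} + K{\left(-320 \right)}} = \frac{-295260 + 47298}{\frac{-101904 - 183859}{\left(121376 - 10515\right) - 37509} - 320} = - \frac{247962}{- \frac{285763}{\left(121376 - 10515\right) - 37509} - 320} = - \frac{247962}{- \frac{285763}{110861 - 37509} - 320} = - \frac{247962}{- \frac{285763}{73352} - 320} = - \frac{247962}{- \frac{23758403}{73352}} = \left(-247962\right) \left(- \frac{73352}{23758403}\right) = \frac{18188508624}{23758403}$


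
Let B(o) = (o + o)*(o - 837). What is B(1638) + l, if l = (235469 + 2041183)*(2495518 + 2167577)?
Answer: 10616247182016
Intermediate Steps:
B(o) = 2*o*(-837 + o) (B(o) = (2*o)*(-837 + o) = 2*o*(-837 + o))
l = 10616244557940 (l = 2276652*4663095 = 10616244557940)
B(1638) + l = 2*1638*(-837 + 1638) + 10616244557940 = 2*1638*801 + 10616244557940 = 2624076 + 10616244557940 = 10616247182016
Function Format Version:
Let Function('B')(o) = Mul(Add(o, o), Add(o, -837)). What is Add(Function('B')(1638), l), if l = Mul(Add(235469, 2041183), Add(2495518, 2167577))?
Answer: 10616247182016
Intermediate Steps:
Function('B')(o) = Mul(2, o, Add(-837, o)) (Function('B')(o) = Mul(Mul(2, o), Add(-837, o)) = Mul(2, o, Add(-837, o)))
l = 10616244557940 (l = Mul(2276652, 4663095) = 10616244557940)
Add(Function('B')(1638), l) = Add(Mul(2, 1638, Add(-837, 1638)), 10616244557940) = Add(Mul(2, 1638, 801), 10616244557940) = Add(2624076, 10616244557940) = 10616247182016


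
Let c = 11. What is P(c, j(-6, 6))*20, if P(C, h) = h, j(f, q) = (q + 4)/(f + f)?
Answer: -50/3 ≈ -16.667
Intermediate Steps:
j(f, q) = (4 + q)/(2*f) (j(f, q) = (4 + q)/((2*f)) = (4 + q)*(1/(2*f)) = (4 + q)/(2*f))
P(c, j(-6, 6))*20 = ((½)*(4 + 6)/(-6))*20 = ((½)*(-⅙)*10)*20 = -⅚*20 = -50/3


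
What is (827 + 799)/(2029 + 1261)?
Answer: 813/1645 ≈ 0.49423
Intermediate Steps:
(827 + 799)/(2029 + 1261) = 1626/3290 = 1626*(1/3290) = 813/1645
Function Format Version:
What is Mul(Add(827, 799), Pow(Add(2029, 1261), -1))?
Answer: Rational(813, 1645) ≈ 0.49423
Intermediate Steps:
Mul(Add(827, 799), Pow(Add(2029, 1261), -1)) = Mul(1626, Pow(3290, -1)) = Mul(1626, Rational(1, 3290)) = Rational(813, 1645)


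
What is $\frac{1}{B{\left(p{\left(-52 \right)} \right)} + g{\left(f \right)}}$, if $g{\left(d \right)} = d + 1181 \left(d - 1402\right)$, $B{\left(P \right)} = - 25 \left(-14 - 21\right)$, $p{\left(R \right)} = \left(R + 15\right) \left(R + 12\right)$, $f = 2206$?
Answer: $\frac{1}{952605} \approx 1.0498 \cdot 10^{-6}$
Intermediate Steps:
$p{\left(R \right)} = \left(12 + R\right) \left(15 + R\right)$ ($p{\left(R \right)} = \left(15 + R\right) \left(12 + R\right) = \left(12 + R\right) \left(15 + R\right)$)
$B{\left(P \right)} = 875$ ($B{\left(P \right)} = \left(-25\right) \left(-35\right) = 875$)
$g{\left(d \right)} = -1655762 + 1182 d$ ($g{\left(d \right)} = d + 1181 \left(-1402 + d\right) = d + \left(-1655762 + 1181 d\right) = -1655762 + 1182 d$)
$\frac{1}{B{\left(p{\left(-52 \right)} \right)} + g{\left(f \right)}} = \frac{1}{875 + \left(-1655762 + 1182 \cdot 2206\right)} = \frac{1}{875 + \left(-1655762 + 2607492\right)} = \frac{1}{875 + 951730} = \frac{1}{952605}$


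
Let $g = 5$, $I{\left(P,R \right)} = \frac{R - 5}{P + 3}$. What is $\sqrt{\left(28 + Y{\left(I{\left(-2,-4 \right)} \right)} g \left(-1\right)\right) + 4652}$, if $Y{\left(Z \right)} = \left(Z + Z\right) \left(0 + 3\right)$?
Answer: $15 \sqrt{22} \approx 70.356$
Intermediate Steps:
$I{\left(P,R \right)} = \frac{-5 + R}{3 + P}$
$Y{\left(Z \right)} = 6 Z$ ($Y{\left(Z \right)} = 2 Z 3 = 6 Z$)
$\sqrt{\left(28 + Y{\left(I{\left(-2,-4 \right)} \right)} g \left(-1\right)\right) + 4652} = \sqrt{\left(28 + 6 \frac{-5 - 4}{3 - 2} \cdot 5 \left(-1\right)\right) + 4652} = \sqrt{\left(28 + 6 \cdot 1^{-1} \left(-9\right) \left(-5\right)\right) + 4652} = \sqrt{\left(28 + 6 \cdot 1 \left(-9\right) \left(-5\right)\right) + 4652} = \sqrt{\left(28 + 6 \left(-9\right) \left(-5\right)\right) + 4652} = \sqrt{\left(28 - -270\right) + 4652} = \sqrt{\left(28 + 270\right) + 4652} = \sqrt{298 + 4652} = \sqrt{4950} = 15 \sqrt{22}$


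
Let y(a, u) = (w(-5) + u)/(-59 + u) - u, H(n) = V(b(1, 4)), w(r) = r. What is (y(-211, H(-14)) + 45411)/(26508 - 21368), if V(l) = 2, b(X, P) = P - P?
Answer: 215693/24415 ≈ 8.8344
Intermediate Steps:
b(X, P) = 0
H(n) = 2
y(a, u) = -u + (-5 + u)/(-59 + u) (y(a, u) = (-5 + u)/(-59 + u) - u = -u + (-5 + u)/(-59 + u))
(y(-211, H(-14)) + 45411)/(26508 - 21368) = ((-5 - 1*2² + 60*2)/(-59 + 2) + 45411)/(26508 - 21368) = ((-5 - 1*4 + 120)/(-57) + 45411)/5140 = (-(-5 - 4 + 120)/57 + 45411)*(1/5140) = (-1/57*111 + 45411)*(1/5140) = (-37/19 + 45411)*(1/5140) = (862772/19)*(1/5140) = 215693/24415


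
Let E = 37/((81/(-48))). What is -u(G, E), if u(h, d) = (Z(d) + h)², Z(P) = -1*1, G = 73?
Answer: -5184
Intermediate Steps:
E = -592/27 (E = 37/((81*(-1/48))) = 37/(-27/16) = 37*(-16/27) = -592/27 ≈ -21.926)
Z(P) = -1
u(h, d) = (-1 + h)²
-u(G, E) = -(-1 + 73)² = -1*72² = -1*5184 = -5184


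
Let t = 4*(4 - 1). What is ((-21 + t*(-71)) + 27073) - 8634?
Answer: 17566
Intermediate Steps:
t = 12 (t = 4*3 = 12)
((-21 + t*(-71)) + 27073) - 8634 = ((-21 + 12*(-71)) + 27073) - 8634 = ((-21 - 852) + 27073) - 8634 = (-873 + 27073) - 8634 = 26200 - 8634 = 17566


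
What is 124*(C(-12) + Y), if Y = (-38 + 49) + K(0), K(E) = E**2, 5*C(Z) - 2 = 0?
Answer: 7068/5 ≈ 1413.6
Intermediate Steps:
C(Z) = 2/5 (C(Z) = 2/5 + (1/5)*0 = 2/5 + 0 = 2/5)
Y = 11 (Y = (-38 + 49) + 0**2 = 11 + 0 = 11)
124*(C(-12) + Y) = 124*(2/5 + 11) = 124*(57/5) = 7068/5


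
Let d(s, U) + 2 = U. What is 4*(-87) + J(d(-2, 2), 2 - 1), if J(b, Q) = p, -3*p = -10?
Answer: -1034/3 ≈ -344.67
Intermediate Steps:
d(s, U) = -2 + U
p = 10/3 (p = -⅓*(-10) = 10/3 ≈ 3.3333)
J(b, Q) = 10/3
4*(-87) + J(d(-2, 2), 2 - 1) = 4*(-87) + 10/3 = -348 + 10/3 = -1034/3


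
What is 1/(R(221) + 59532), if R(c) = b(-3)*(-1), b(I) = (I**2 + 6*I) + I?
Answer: 1/59544 ≈ 1.6794e-5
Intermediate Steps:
b(I) = I**2 + 7*I
R(c) = 12 (R(c) = -3*(7 - 3)*(-1) = -3*4*(-1) = -12*(-1) = 12)
1/(R(221) + 59532) = 1/(12 + 59532) = 1/59544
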